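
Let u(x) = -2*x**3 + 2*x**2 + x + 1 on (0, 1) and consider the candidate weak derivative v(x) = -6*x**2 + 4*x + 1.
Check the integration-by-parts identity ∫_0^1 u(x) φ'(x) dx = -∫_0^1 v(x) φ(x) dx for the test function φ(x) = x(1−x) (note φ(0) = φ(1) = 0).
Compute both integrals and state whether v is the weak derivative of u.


LHS = -1/5, RHS = -1/5. Yes, v = u' weakly.

u(x) = -2*x**3 + 2*x**2 + x + 1, classical derivative u'(x) = -6*x**2 + 4*x + 1.
φ(x) = x(1−x), so φ'(x) = 1 - 2*x.
Note φ(0) = φ(1) = 0, so the boundary term u·φ vanishes.
LHS = ∫_0^1 u(x) φ'(x) dx = ∫_0^1 (4*x^4 - 6*x^3 - x + 1) dx. Term by term:
  ∫_0^1 4*x^4 dx = 4/5;  ∫_0^1 -6*x^3 dx = -3/2;  ∫_0^1 -x dx = -1/2;
  ∫_0^1 1 dx = 1.
Sum: 4/5 − 3/2 − 1/2 + 1 = -1/5.
So LHS = -1/5.
∫_0^1 v(x) φ(x) dx = ∫_0^1 (6*x^4 - 10*x^3 + 3*x^2 + x) dx. Term by term:
  ∫_0^1 6*x^4 dx = 6/5;  ∫_0^1 -10*x^3 dx = -5/2;  ∫_0^1 3*x^2 dx = 1;
  ∫_0^1 x dx = 1/2.
Sum: 6/5 − 5/2 + 1 + 1/2 = 1/5.
So RHS = -∫_0^1 v(x) φ(x) dx = -1/5.
LHS = RHS, so the identity holds for this test φ.
Moreover u is smooth here and v(x) = u'(x) = -6*x**2 + 4*x + 1 pointwise, so the identity holds for every test function. Hence v is the weak derivative of u.


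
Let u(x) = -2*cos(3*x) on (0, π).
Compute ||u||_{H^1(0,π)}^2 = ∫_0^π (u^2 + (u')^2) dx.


||u||_{H^1(0,π)}^2 = 20*π

u'(x) = 6*sin(3*x).
Expand u² and (u')² and integrate term by term on (0, π), using: for integers n ≥ 1, ∫_0^π sin²(nx) dx = ∫_0^π cos²(nx) dx = π/2; for n ≠ n', ∫_0^π sin(nx)sin(n'x) dx = ∫_0^π cos(nx)cos(n'x) dx = 0; and by product-to-sum, ∫_0^π sin(nx)cos(n'x) dx = ½∫_0^π [sin((n+n')x) + sin((n−n')x)] dx, which is 0 when n+n' is even and 2n/(n²−n'²) when n+n' is odd (it need not vanish on (0, π)).
  u² squared terms: (-2)²·∫cos(3x)² dx = 4·π/2 = 2*π.
  So ∫_0^π u² dx = 2*π.
  (u')² squared terms: (6)²·∫sin(3x)² dx = 36·π/2 = 18*π.
  So ∫_0^π (u')² dx = 18*π.
||u||_{H^1}^2 = (2*π) + (18*π) = 20*π.


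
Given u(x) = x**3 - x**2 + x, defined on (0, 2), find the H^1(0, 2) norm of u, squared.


||u||_{H^1}^2 = 1438/35

The H^1 norm (squared) on an interval (0, L) is
  ||u||_{H^1}^2 = ∫_0^L u(x)^2 dx + ∫_0^L u'(x)^2 dx.
Compute u'(x) = 3*x**2 - 2*x + 1.
Then u(x)^2 = x**6 - 2*x**5 + 3*x**4 - 2*x**3 + x**2 and u'(x)^2 = 9*x**4 - 12*x**3 + 10*x**2 - 4*x + 1.
Integrate each monomial from 0 to 2 using ∫_0^2 c·x^n dx = c·2^(n+1)/(n+1):
  ∫_0^2 u(x)^2 dx = ∫_0^2 (x^6 - 2*x^5 + 3*x^4 - 2*x^3 + x^2) dx. Term by term:
    ∫_0^2 x^6 dx = 128/7;  ∫_0^2 -2*x^5 dx = -64/3;  ∫_0^2 3*x^4 dx = 96/5;
    ∫_0^2 -2*x^3 dx = -8;  ∫_0^2 x^2 dx = 8/3.
  Sum: 128/7 − 64/3 + 96/5 − 8 + 8/3 = 1136/105.
  ∫_0^2 u'(x)^2 dx = ∫_0^2 (9*x^4 - 12*x^3 + 10*x^2 - 4*x + 1) dx. Term by term:
    ∫_0^2 9*x^4 dx = 288/5;  ∫_0^2 -12*x^3 dx = -48;  ∫_0^2 10*x^2 dx = 80/3;
    ∫_0^2 -4*x dx = -8;  ∫_0^2 1 dx = 2.
  Sum: 288/5 − 48 + 80/3 − 8 + 2 = 454/15.
Adding: ||u||_{H^1}^2 = 1136/105 + 454/15 = 1438/35.


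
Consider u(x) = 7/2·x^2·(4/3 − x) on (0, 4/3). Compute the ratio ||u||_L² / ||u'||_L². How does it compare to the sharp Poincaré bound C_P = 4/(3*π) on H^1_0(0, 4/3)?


||u||_L² / ||u'||_L² = 2*sqrt(14)/21 < C_P = 4/(3*π).

u(x) = 7/2·x^2·(4/3 − x), so u'(x) = 7*x*(8 - 9*x)/6.
u(x) = 7/2·x^2·(4/3 − x) vanishes at x = 0 and x = 4/3, so u ∈ H^1_0(0, 4/3). Differentiate via the product rule and integrate the resulting polynomials term by term.
  ∫_0^4/3 u² dx = ∫_0^4/3 (49*x^6/4 - 98*x^5/3 + 196*x^4/9) dx. Term by term:
    ∫_0^4/3 49*x^6/4 dx = 28672/2187;  ∫_0^4/3 -98*x^5/3 dx = -200704/6561;  ∫_0^4/3 196*x^4/9 dx = 200704/10935.
  Sum: 28672/2187 − 200704/6561 + 200704/10935 = 28672/32805.
  ∫_0^4/3 (u')² dx = ∫_0^4/3 (441*x^4/4 - 196*x^3 + 784*x^2/9) dx. Term by term:
    ∫_0^4/3 441*x^4/4 dx = 12544/135;  ∫_0^4/3 -196*x^3 dx = -12544/81;  ∫_0^4/3 784*x^2/9 dx = 50176/729.
  Sum: 12544/135 − 12544/81 + 50176/729 = 25088/3645.
∫_0^4/3 u² dx = 28672/32805, so ||u||_L² = 64*sqrt(35)/405.
∫_0^4/3 (u')² dx = 25088/3645, so ||u'||_L² = 112*sqrt(10)/135.
Ratio ||u||_L² / ||u'||_L² = 2*sqrt(14)/21.
Sharp Poincaré constant on H^1_0(0, 4/3) is C_P = L/π = 4/(3*π), achieved by sin(3*π/4·x).
A polynomial bump cannot attain the sharp Poincaré constant (only the first sine eigenfunction does), so the ratio is strictly less than C_P, consistent with ||u||_L² ≤ C_P ||u'||_L².


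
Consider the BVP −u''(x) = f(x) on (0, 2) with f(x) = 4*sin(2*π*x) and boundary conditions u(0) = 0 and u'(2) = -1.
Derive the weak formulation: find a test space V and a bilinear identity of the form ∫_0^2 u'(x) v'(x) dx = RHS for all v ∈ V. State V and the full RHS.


V = {v ∈ H^1(0, 2) : v(0) = 0} (test functions vanish at x = 0 where u is specified); weak form: ∫_0^2 u'v' dx = ∫_0^2 (4*sin(2*π*x)) v dx − v(2) for all v ∈ V.

Multiply both sides by a test function v and integrate from 0 to 2:
  ∫_0^2 −u''(x) v(x) dx = ∫_0^2 f(x) v(x) dx.
Integrate the LHS by parts once:
  ∫_0^2 −u'' v dx = −[u'(x) v(x)]_0^2 + ∫_0^2 u'(x) v'(x) dx.
Thus ∫_0^2 u'(x) v'(x) dx = ∫_0^2 f(x) v(x) dx + [u'(x) v(x)]_0^2.
Choose V so that boundary terms are either known or forced to vanish.
Mixed BC: u(0) = 0 (Dirichlet) and u'(2) = -1 (Neumann). Define V = {v ∈ H^1(0, 2) : v(0) = 0}. Then [u' v]_0^2 = u'(2)·v(2) − u'(0)·0 = − v(2).
Weak formulation: find u (satisfying any essential BC) such that ∫_0^2 u'(x) v'(x) dx = ∫_0^2 f v dx − v(2) for all v ∈ V (Dirichlet at 0 absorbed into V; Neumann datum at x = 2 contributes the boundary term).
Substituting f(x) = 4*sin(2*π*x), the right-hand side is ∫_0^2 (4*sin(2*π*x)) v dx − v(2).


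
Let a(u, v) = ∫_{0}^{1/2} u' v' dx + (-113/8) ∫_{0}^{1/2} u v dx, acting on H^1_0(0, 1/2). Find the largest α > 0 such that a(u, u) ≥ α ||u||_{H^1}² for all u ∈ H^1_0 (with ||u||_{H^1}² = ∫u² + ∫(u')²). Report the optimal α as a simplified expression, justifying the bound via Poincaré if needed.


α = (-113 + 32*π^2)/(8*(1 + 4*π^2))

Coercivity of a(·,·) on H^1_0(0, 1/2) means a(u, u) ≥ α ||u||_{H^1}² for every u ∈ H^1_0.
The interval has length L = 1/2, and Poincaré/coercivity depend only on L. Here a(u, u) = ∫(u')² + (-113/8)·∫u².
Here c = -113/8 < 0 with |c| < (π/L)² = 4*π^2, so coercivity still holds. The condition a(u,u) ≥ α||u||_{H^1}² reads (1−α)∫(u')² ≥ (α−c)∫u². Any admissible α is ≤ 1 (rapidly oscillating u have ∫u²/∫(u')² → 0), and α = 1 would force 0 ≥ (1−c)∫u², impossible since c < 1; so 1−α > 0. By the sharp Poincaré inequality on H^1_0 of an interval of length L, ∫(u')² ≥ (π/L)²∫u² with equality for the first sine mode sin(π(x−x₀)/L) (x₀ the left endpoint), so the inequality holds for all u iff (1−α)(π/L)² ≥ α − c, i.e. α ≤ ((π/L)² + c)/((π/L)² + 1) = (1 + c(L/π)²)/(1 + (L/π)²). (Direct route, valid since c ≤ 0: Poincaré gives c∫u² ≥ c(L/π)²∫(u')², so a(u,u) ≥ (1 + c(L/π)²)∫(u')², while ||u||_{H^1}² ≤ (1 + (L/π)²)∫(u')²; dividing yields the same α.) With (π/L)² = 4*π^2 and c = -113/8, the largest admissible constant is α = ((π/L)² + c)/((π/L)² + 1).
Simplifying, α = (-113 + 32*π^2)/(8*(1 + 4*π^2)).


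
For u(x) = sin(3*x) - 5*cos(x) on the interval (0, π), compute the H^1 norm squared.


||u||_{H^1(0,π)}^2 = 30*π

u'(x) = 5*sin(x) + 3*cos(3*x).
Expand u² and (u')² and integrate term by term on (0, π), using: for integers n ≥ 1, ∫_0^π sin²(nx) dx = ∫_0^π cos²(nx) dx = π/2; for n ≠ n', ∫_0^π sin(nx)sin(n'x) dx = ∫_0^π cos(nx)cos(n'x) dx = 0; and by product-to-sum, ∫_0^π sin(nx)cos(n'x) dx = ½∫_0^π [sin((n+n')x) + sin((n−n')x)] dx, which is 0 when n+n' is even and 2n/(n²−n'²) when n+n' is odd (it need not vanish on (0, π)).
  u² squared terms: (-5)²·∫cos(x)² dx = 25·π/2 = 25*π/2;  (1)²·∫sin(3x)² dx = 1·π/2 = π/2.
  u² cross terms: 2·(-5)·(1)·∫cos(x)·sin(3x) dx = -10·(0) = 0.
  So ∫_0^π u² dx = 25*π/2 + π/2 + 0 = 13*π.
  (u')² squared terms: (3)²·∫cos(3x)² dx = 9·π/2 = 9*π/2;  (5)²·∫sin(x)² dx = 25·π/2 = 25*π/2.
  (u')² cross terms: 2·(3)·(5)·∫cos(3x)·sin(x) dx = 30·(0) = 0.
  So ∫_0^π (u')² dx = 9*π/2 + 25*π/2 + 0 = 17*π.
||u||_{H^1}^2 = (13*π) + (17*π) = 30*π.


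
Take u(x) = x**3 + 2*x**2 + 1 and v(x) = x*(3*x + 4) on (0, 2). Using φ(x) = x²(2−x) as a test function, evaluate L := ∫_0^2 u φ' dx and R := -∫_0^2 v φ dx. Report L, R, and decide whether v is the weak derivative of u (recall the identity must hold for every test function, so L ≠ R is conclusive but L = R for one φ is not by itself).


LHS = -64/5, RHS = -64/5. Yes, v = u' weakly.

u(x) = x**3 + 2*x**2 + 1, classical derivative u'(x) = 3*x**2 + 4*x.
φ(x) = x²(2−x), so φ'(x) = x*(4 - 3*x).
Note φ(0) = φ(2) = 0, so the boundary term u·φ vanishes.
LHS = ∫_0^2 u(x) φ'(x) dx = ∫_0^2 (-3*x^5 - 2*x^4 + 8*x^3 - 3*x^2 + 4*x) dx. Term by term:
  ∫_0^2 -3*x^5 dx = -32;  ∫_0^2 -2*x^4 dx = -64/5;  ∫_0^2 8*x^3 dx = 32;
  ∫_0^2 -3*x^2 dx = -8;  ∫_0^2 4*x dx = 8.
Sum: -32 − 64/5 + 32 − 8 + 8 = -64/5.
So LHS = -64/5.
∫_0^2 v(x) φ(x) dx = ∫_0^2 (-3*x^5 + 2*x^4 + 8*x^3) dx. Term by term:
  ∫_0^2 -3*x^5 dx = -32;  ∫_0^2 2*x^4 dx = 64/5;  ∫_0^2 8*x^3 dx = 32.
Sum: -32 + 64/5 + 32 = 64/5.
So RHS = -∫_0^2 v(x) φ(x) dx = -64/5.
LHS = RHS, so the identity holds for this test φ.
Moreover u is smooth here and v(x) = u'(x) = 3*x**2 + 4*x pointwise, so the identity holds for every test function. Hence v is the weak derivative of u.


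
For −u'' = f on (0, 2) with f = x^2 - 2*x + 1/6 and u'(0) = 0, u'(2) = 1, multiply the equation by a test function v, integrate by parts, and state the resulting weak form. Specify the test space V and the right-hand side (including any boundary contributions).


V = H^1(0, 2) (v unrestricted at boundary; u is determined up to an additive constant); weak form: ∫_0^2 u'v' dx = ∫_0^2 (x^2 - 2*x + 1/6) v dx + v(2) for all v ∈ V.

Multiply both sides by a test function v and integrate from 0 to 2:
  ∫_0^2 −u''(x) v(x) dx = ∫_0^2 f(x) v(x) dx.
Integrate the LHS by parts once:
  ∫_0^2 −u'' v dx = −[u'(x) v(x)]_0^2 + ∫_0^2 u'(x) v'(x) dx.
Thus ∫_0^2 u'(x) v'(x) dx = ∫_0^2 f(x) v(x) dx + [u'(x) v(x)]_0^2.
Choose V so that boundary terms are either known or forced to vanish.
u has inhomogeneous Neumann u'(0) = 0, u'(2) = 1. [u' v]_0^2 = (1)·v(2) − (0)·v(0) = v(2). Take V = H^1(0, 2); boundary term becomes part of RHS.
Weak formulation: find u (satisfying any essential BC) such that ∫_0^2 u'(x) v'(x) dx = ∫_0^2 f v dx + v(2) for all v ∈ V (Neumann data are natural BCs: they enter the RHS as boundary terms).
Substituting f(x) = x^2 - 2*x + 1/6, the right-hand side is ∫_0^2 (x^2 - 2*x + 1/6) v dx + v(2).
Compatibility check (pure Neumann): taking v ≡ 1 ∈ V gives 0 = ∫_0^2 f dx + (1) − (0), i.e. ∫_0^2 f dx must equal u'(0) − u'(2) = -1. Indeed ∫_0^2 (x^2 - 2*x + 1/6) dx = -1, so the data are compatible. The solution is then unique only up to an additive constant (fix it e.g. by requiring ∫_0^2 u dx = 0).


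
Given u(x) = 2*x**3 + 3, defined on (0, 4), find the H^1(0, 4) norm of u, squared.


||u||_{H^1}^2 = 613868/35

The H^1 norm (squared) on an interval (0, L) is
  ||u||_{H^1}^2 = ∫_0^L u(x)^2 dx + ∫_0^L u'(x)^2 dx.
Compute u'(x) = 6*x**2.
Then u(x)^2 = 4*x**6 + 12*x**3 + 9 and u'(x)^2 = 36*x**4.
Integrate each monomial from 0 to 4 using ∫_0^4 c·x^n dx = c·4^(n+1)/(n+1):
  ∫_0^4 u(x)^2 dx = ∫_0^4 (4*x^6 + 12*x^3 + 9) dx. Term by term:
    ∫_0^4 4*x^6 dx = 65536/7;  ∫_0^4 12*x^3 dx = 768;  ∫_0^4 9 dx = 36.
  Sum: 65536/7 + 768 + 36 = 71164/7.
  ∫_0^4 u'(x)^2 dx = ∫_0^4 (36*x^4) dx. Term by term:
    ∫_0^4 36*x^4 dx = 36864/5.
Adding: ||u||_{H^1}^2 = 71164/7 + 36864/5 = 613868/35.


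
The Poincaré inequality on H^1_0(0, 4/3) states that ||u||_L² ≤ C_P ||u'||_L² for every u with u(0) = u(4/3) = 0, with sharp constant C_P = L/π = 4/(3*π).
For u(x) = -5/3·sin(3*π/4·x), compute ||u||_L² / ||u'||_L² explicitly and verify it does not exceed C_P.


||u||_L² / ||u'||_L² = 4/(3*π) = C_P.

u(x) = -5/3·sin(3*π/4·x), so u'(x) = -5*π*cos(3*π*x/4)/4.
Writing u(x) = A·sin(kπx/L) with A = -5/3 and k = 1, use ∫_0^L sin²(kπx/L) dx = L/2 and ∫_0^L cos²(kπx/L) dx = L/2.
u² = 25/9·sin²(3*π/4·x) and (u')² = 25*π^2/16·cos²(3*π/4·x), and each of sin², cos² integrates to L/2 = 2/3 over (0, 4/3).
∫_0^4/3 u² dx = 50/27, so ||u||_L² = 5*sqrt(6)/9.
∫_0^4/3 (u')² dx = 25*π^2/24, so ||u'||_L² = 5*sqrt(6)*π/12.
Ratio ||u||_L² / ||u'||_L² = 4/(3*π).
Sharp Poincaré constant on H^1_0(0, 4/3) is C_P = L/π = 4/(3*π), achieved by sin(3*π/4·x).
This is the k = 1 eigenfunction (up to amplitude), so the ratio equals the sharp Poincaré constant exactly.


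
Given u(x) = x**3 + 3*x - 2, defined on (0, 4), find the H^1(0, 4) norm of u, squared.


||u||_{H^1}^2 = 39820/7

The H^1 norm (squared) on an interval (0, L) is
  ||u||_{H^1}^2 = ∫_0^L u(x)^2 dx + ∫_0^L u'(x)^2 dx.
Compute u'(x) = 3*x**2 + 3.
Then u(x)^2 = x**6 + 6*x**4 - 4*x**3 + 9*x**2 - 12*x + 4 and u'(x)^2 = 9*x**4 + 18*x**2 + 9.
Integrate each monomial from 0 to 4 using ∫_0^4 c·x^n dx = c·4^(n+1)/(n+1):
  ∫_0^4 u(x)^2 dx = ∫_0^4 (x^6 + 6*x^4 - 4*x^3 + 9*x^2 - 12*x + 4) dx. Term by term:
    ∫_0^4 x^6 dx = 16384/7;  ∫_0^4 6*x^4 dx = 6144/5;  ∫_0^4 -4*x^3 dx = -256;
    ∫_0^4 9*x^2 dx = 192;  ∫_0^4 -12*x dx = -96;  ∫_0^4 4 dx = 16.
  Sum: 16384/7 + 6144/5 − 256 + 192 − 96 + 16 = 119888/35.
  ∫_0^4 u'(x)^2 dx = ∫_0^4 (9*x^4 + 18*x^2 + 9) dx. Term by term:
    ∫_0^4 9*x^4 dx = 9216/5;  ∫_0^4 18*x^2 dx = 384;  ∫_0^4 9 dx = 36.
  Sum: 9216/5 + 384 + 36 = 11316/5.
Adding: ||u||_{H^1}^2 = 119888/35 + 11316/5 = 39820/7.


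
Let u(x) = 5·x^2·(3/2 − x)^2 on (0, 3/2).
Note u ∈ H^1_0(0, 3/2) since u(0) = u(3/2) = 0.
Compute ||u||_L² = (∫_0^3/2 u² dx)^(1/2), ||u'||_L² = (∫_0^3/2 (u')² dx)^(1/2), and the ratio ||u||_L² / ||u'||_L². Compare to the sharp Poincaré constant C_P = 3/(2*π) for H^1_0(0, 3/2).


||u||_L² / ||u'||_L² = sqrt(3)/4 < C_P = 3/(2*π).

u(x) = 5·x^2·(3/2 − x)^2, so u'(x) = 5*x*(2*x - 3)*(4*x - 3)/2.
u(x) = 5·x^2·(3/2 − x)^2 vanishes at x = 0 and x = 3/2, so u ∈ H^1_0(0, 3/2). Differentiate via the product rule and integrate the resulting polynomials term by term.
  ∫_0^3/2 u² dx = ∫_0^3/2 (25*x^8 - 150*x^7 + 675*x^6/2 - 675*x^5/2 + 2025*x^4/16) dx. Term by term:
    ∫_0^3/2 25*x^8 dx = 54675/512;  ∫_0^3/2 -150*x^7 dx = -492075/1024;  ∫_0^3/2 675*x^6/2 dx = 1476225/1792;
    ∫_0^3/2 -675*x^5/2 dx = -164025/256;  ∫_0^3/2 2025*x^4/16 dx = 98415/512.
  Sum: 54675/512 − 492075/1024 + 1476225/1792 − 164025/256 + 98415/512 = 10935/7168.
  ∫_0^3/2 (u')² dx = ∫_0^3/2 (400*x^6 - 1800*x^5 + 2925*x^4 - 2025*x^3 + 2025*x^2/4) dx. Term by term:
    ∫_0^3/2 400*x^6 dx = 54675/56;  ∫_0^3/2 -1800*x^5 dx = -54675/16;  ∫_0^3/2 2925*x^4 dx = 142155/32;
    ∫_0^3/2 -2025*x^3 dx = -164025/64;  ∫_0^3/2 2025*x^2/4 dx = 18225/32.
  Sum: 54675/56 − 54675/16 + 142155/32 − 164025/64 + 18225/32 = 3645/448.
∫_0^3/2 u² dx = 10935/7168, so ||u||_L² = 27*sqrt(105)/224.
∫_0^3/2 (u')² dx = 3645/448, so ||u'||_L² = 27*sqrt(35)/56.
Ratio ||u||_L² / ||u'||_L² = sqrt(3)/4.
Sharp Poincaré constant on H^1_0(0, 3/2) is C_P = L/π = 3/(2*π), achieved by sin(2*π/3·x).
A polynomial bump cannot attain the sharp Poincaré constant (only the first sine eigenfunction does), so the ratio is strictly less than C_P, consistent with ||u||_L² ≤ C_P ||u'||_L².


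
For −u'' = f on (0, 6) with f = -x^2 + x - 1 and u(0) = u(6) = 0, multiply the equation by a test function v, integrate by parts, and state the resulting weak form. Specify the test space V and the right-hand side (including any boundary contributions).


V = H^1_0(0, 6) (so v(0) = v(6) = 0); weak form: ∫_0^6 u'v' dx = ∫_0^6 (-x^2 + x - 1) v dx for all v ∈ V.

Multiply both sides by a test function v and integrate from 0 to 6:
  ∫_0^6 −u''(x) v(x) dx = ∫_0^6 f(x) v(x) dx.
Integrate the LHS by parts once:
  ∫_0^6 −u'' v dx = −[u'(x) v(x)]_0^6 + ∫_0^6 u'(x) v'(x) dx.
Thus ∫_0^6 u'(x) v'(x) dx = ∫_0^6 f(x) v(x) dx + [u'(x) v(x)]_0^6.
Choose V so that boundary terms are either known or forced to vanish.
u is Dirichlet: u(0) = u(6) = 0. Let V = H^1_0(0, 6); then v(0) = v(6) = 0, and [u' v]_0^6 = 0.
Weak formulation: find u (satisfying any essential BC) such that ∫_0^6 u'(x) v'(x) dx = ∫_0^6 f v dx for all v ∈ V.
Substituting f(x) = -x^2 + x - 1, the right-hand side is ∫_0^6 (-x^2 + x - 1) v dx.


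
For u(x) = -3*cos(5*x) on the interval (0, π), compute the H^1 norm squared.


||u||_{H^1(0,π)}^2 = 117*π

u'(x) = 15*sin(5*x).
Expand u² and (u')² and integrate term by term on (0, π), using: for integers n ≥ 1, ∫_0^π sin²(nx) dx = ∫_0^π cos²(nx) dx = π/2; for n ≠ n', ∫_0^π sin(nx)sin(n'x) dx = ∫_0^π cos(nx)cos(n'x) dx = 0; and by product-to-sum, ∫_0^π sin(nx)cos(n'x) dx = ½∫_0^π [sin((n+n')x) + sin((n−n')x)] dx, which is 0 when n+n' is even and 2n/(n²−n'²) when n+n' is odd (it need not vanish on (0, π)).
  u² squared terms: (-3)²·∫cos(5x)² dx = 9·π/2 = 9*π/2.
  So ∫_0^π u² dx = 9*π/2.
  (u')² squared terms: (15)²·∫sin(5x)² dx = 225·π/2 = 225*π/2.
  So ∫_0^π (u')² dx = 225*π/2.
||u||_{H^1}^2 = (9*π/2) + (225*π/2) = 117*π.


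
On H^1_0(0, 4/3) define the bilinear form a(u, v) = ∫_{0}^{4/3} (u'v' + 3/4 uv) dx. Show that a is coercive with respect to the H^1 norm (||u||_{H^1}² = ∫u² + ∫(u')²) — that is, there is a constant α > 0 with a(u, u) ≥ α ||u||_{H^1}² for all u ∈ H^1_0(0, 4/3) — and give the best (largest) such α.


α = 3*(4 + 3*π^2)/(16 + 9*π^2)

Coercivity of a(·,·) on H^1_0(0, 4/3) means a(u, u) ≥ α ||u||_{H^1}² for every u ∈ H^1_0.
The interval has length L = 4/3, and Poincaré/coercivity depend only on L. Here a(u, u) = ∫(u')² + (3/4)·∫u².
Here 0 < c = 3/4 < 1. The condition a(u,u) ≥ α||u||_{H^1}² reads (1−α)∫(u')² ≥ (α−c)∫u². Any admissible α is ≤ 1 (rapidly oscillating u have ∫u²/∫(u')² → 0), and α = 1 would force 0 ≥ (1−c)∫u², impossible since c < 1; so 1−α > 0. By the sharp Poincaré inequality on H^1_0 of an interval of length L, ∫(u')² ≥ (π/L)²∫u² with equality for the first sine mode sin(π(x−x₀)/L) (x₀ the left endpoint), so the inequality holds for all u iff (1−α)(π/L)² ≥ α − c, i.e. α ≤ ((π/L)² + c)/((π/L)² + 1) = (1 + c(L/π)²)/(1 + (L/π)²). With (π/L)² = 9*π^2/16 and c = 3/4, the largest admissible constant is α = ((π/L)² + c)/((π/L)² + 1).
Simplifying, α = 3*(4 + 3*π^2)/(16 + 9*π^2).


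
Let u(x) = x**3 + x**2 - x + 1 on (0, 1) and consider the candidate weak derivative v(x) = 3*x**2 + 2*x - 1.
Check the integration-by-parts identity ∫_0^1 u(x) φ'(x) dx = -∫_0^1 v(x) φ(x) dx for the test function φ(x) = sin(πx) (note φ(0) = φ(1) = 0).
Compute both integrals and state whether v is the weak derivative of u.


LHS = -3/π + 12/π^3, RHS = -3/π + 12/π^3. Yes, v = u' weakly.

u(x) = x**3 + x**2 - x + 1, classical derivative u'(x) = 3*x**2 + 2*x - 1.
φ(x) = sin(πx), so φ'(x) = π*cos(π*x).
Note φ(0) = φ(1) = 0, so the boundary term u·φ vanishes.
LHS = ∫_0^1 u(x) φ'(x) dx = ∫_0^1 (π*x^3*cos(π*x) + π*x^2*cos(π*x) - π*x*cos(π*x) + π*cos(π*x)) dx. Term by term:
  ∫_0^1 π*cos(π*x) dx = 0;  ∫_0^1 π*x^2*cos(π*x) dx = -2/π;  ∫_0^1 π*x^3*cos(π*x) dx = -3/π + 12/π^3;
  ∫_0^1 -π*x*cos(π*x) dx = 2/π.
Sum: 0 − 2/π + -3/π + 12/π^3 + 2/π = -3/π + 12/π^3.
So LHS = -3/π + 12/π^3.
∫_0^1 v(x) φ(x) dx = ∫_0^1 (3*x^2*sin(π*x) + 2*x*sin(π*x) - sin(π*x)) dx. Term by term:
  ∫_0^1 -sin(π*x) dx = -2/π;  ∫_0^1 2*x*sin(π*x) dx = 2/π;  ∫_0^1 3*x^2*sin(π*x) dx = -12/π^3 + 3/π.
Sum: -2/π + 2/π + -12/π^3 + 3/π = -12/π^3 + 3/π.
So RHS = -∫_0^1 v(x) φ(x) dx = -3/π + 12/π^3.
LHS = RHS, so the identity holds for this test φ.
Moreover u is smooth here and v(x) = u'(x) = 3*x**2 + 2*x - 1 pointwise, so the identity holds for every test function. Hence v is the weak derivative of u.


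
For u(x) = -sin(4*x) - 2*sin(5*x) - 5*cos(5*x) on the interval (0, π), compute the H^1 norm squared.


||u||_{H^1(0,π)}^2 = -2080/9 + 771*π/2

u'(x) = 25*sin(5*x) - 4*cos(4*x) - 10*cos(5*x).
Expand u² and (u')² and integrate term by term on (0, π), using: for integers n ≥ 1, ∫_0^π sin²(nx) dx = ∫_0^π cos²(nx) dx = π/2; for n ≠ n', ∫_0^π sin(nx)sin(n'x) dx = ∫_0^π cos(nx)cos(n'x) dx = 0; and by product-to-sum, ∫_0^π sin(nx)cos(n'x) dx = ½∫_0^π [sin((n+n')x) + sin((n−n')x)] dx, which is 0 when n+n' is even and 2n/(n²−n'²) when n+n' is odd (it need not vanish on (0, π)).
  u² squared terms: (-1)²·∫sin(4x)² dx = 1·π/2 = π/2;  (-5)²·∫cos(5x)² dx = 25·π/2 = 25*π/2;  (-2)²·∫sin(5x)² dx = 4·π/2 = 2*π.
  u² cross terms: 2·(-1)·(-5)·∫sin(4x)·cos(5x) dx = 10·(-8/9) = -80/9;  2·(-1)·(-2)·∫sin(4x)·sin(5x) dx = 4·(0) = 0;  2·(-5)·(-2)·∫cos(5x)·sin(5x) dx = 20·(0) = 0.
  So ∫_0^π u² dx = π/2 + 25*π/2 + 2*π − 80/9 + 0 + 0 = -80/9 + 15*π.
  (u')² squared terms: (-10)²·∫cos(5x)² dx = 100·π/2 = 50*π;  (-4)²·∫cos(4x)² dx = 16·π/2 = 8*π;  (25)²·∫sin(5x)² dx = 625·π/2 = 625*π/2.
  (u')² cross terms: 2·(-10)·(-4)·∫cos(5x)·cos(4x) dx = 80·(0) = 0;  2·(-10)·(25)·∫cos(5x)·sin(5x) dx = -500·(0) = 0;  2·(-4)·(25)·∫cos(4x)·sin(5x) dx = -200·(10/9) = -2000/9.
  So ∫_0^π (u')² dx = 50*π + 8*π + 625*π/2 + 0 + 0 − 2000/9 = -2000/9 + 741*π/2.
||u||_{H^1}^2 = (-80/9 + 15*π) + (-2000/9 + 741*π/2) = -2080/9 + 771*π/2.


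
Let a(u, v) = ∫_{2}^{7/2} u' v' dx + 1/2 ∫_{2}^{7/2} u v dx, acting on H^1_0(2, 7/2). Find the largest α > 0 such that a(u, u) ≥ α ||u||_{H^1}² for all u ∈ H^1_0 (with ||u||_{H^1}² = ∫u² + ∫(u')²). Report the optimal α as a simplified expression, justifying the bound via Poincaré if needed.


α = (9 + 8*π^2)/(2*(9 + 4*π^2))

Coercivity of a(·,·) on H^1_0(2, 7/2) means a(u, u) ≥ α ||u||_{H^1}² for every u ∈ H^1_0.
The interval has length L = 3/2, and Poincaré/coercivity depend only on L. Here a(u, u) = ∫(u')² + (1/2)·∫u².
Here 0 < c = 1/2 < 1. The condition a(u,u) ≥ α||u||_{H^1}² reads (1−α)∫(u')² ≥ (α−c)∫u². Any admissible α is ≤ 1 (rapidly oscillating u have ∫u²/∫(u')² → 0), and α = 1 would force 0 ≥ (1−c)∫u², impossible since c < 1; so 1−α > 0. By the sharp Poincaré inequality on H^1_0 of an interval of length L, ∫(u')² ≥ (π/L)²∫u² with equality for the first sine mode sin(π(x−x₀)/L) (x₀ the left endpoint), so the inequality holds for all u iff (1−α)(π/L)² ≥ α − c, i.e. α ≤ ((π/L)² + c)/((π/L)² + 1) = (1 + c(L/π)²)/(1 + (L/π)²). With (π/L)² = 4*π^2/9 and c = 1/2, the largest admissible constant is α = ((π/L)² + c)/((π/L)² + 1).
Simplifying, α = (9 + 8*π^2)/(2*(9 + 4*π^2)).


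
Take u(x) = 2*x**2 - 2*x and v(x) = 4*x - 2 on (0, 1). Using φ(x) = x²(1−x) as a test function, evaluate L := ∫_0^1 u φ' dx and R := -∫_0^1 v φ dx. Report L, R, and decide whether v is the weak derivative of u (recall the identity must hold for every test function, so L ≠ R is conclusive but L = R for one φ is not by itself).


LHS = -1/30, RHS = -1/30. Yes, v = u' weakly.

u(x) = 2*x**2 - 2*x, classical derivative u'(x) = 4*x - 2.
φ(x) = x²(1−x), so φ'(x) = x*(2 - 3*x).
Note φ(0) = φ(1) = 0, so the boundary term u·φ vanishes.
LHS = ∫_0^1 u(x) φ'(x) dx = ∫_0^1 (-6*x^4 + 10*x^3 - 4*x^2) dx. Term by term:
  ∫_0^1 -6*x^4 dx = -6/5;  ∫_0^1 10*x^3 dx = 5/2;  ∫_0^1 -4*x^2 dx = -4/3.
Sum: -6/5 + 5/2 − 4/3 = -1/30.
So LHS = -1/30.
∫_0^1 v(x) φ(x) dx = ∫_0^1 (-4*x^4 + 6*x^3 - 2*x^2) dx. Term by term:
  ∫_0^1 -4*x^4 dx = -4/5;  ∫_0^1 6*x^3 dx = 3/2;  ∫_0^1 -2*x^2 dx = -2/3.
Sum: -4/5 + 3/2 − 2/3 = 1/30.
So RHS = -∫_0^1 v(x) φ(x) dx = -1/30.
LHS = RHS, so the identity holds for this test φ.
Moreover u is smooth here and v(x) = u'(x) = 4*x - 2 pointwise, so the identity holds for every test function. Hence v is the weak derivative of u.


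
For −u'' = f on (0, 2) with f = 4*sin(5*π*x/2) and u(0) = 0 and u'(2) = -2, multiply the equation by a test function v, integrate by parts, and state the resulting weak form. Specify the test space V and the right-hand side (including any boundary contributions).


V = {v ∈ H^1(0, 2) : v(0) = 0} (test functions vanish at x = 0 where u is specified); weak form: ∫_0^2 u'v' dx = ∫_0^2 (4*sin(5*π*x/2)) v dx − 2·v(2) for all v ∈ V.

Multiply both sides by a test function v and integrate from 0 to 2:
  ∫_0^2 −u''(x) v(x) dx = ∫_0^2 f(x) v(x) dx.
Integrate the LHS by parts once:
  ∫_0^2 −u'' v dx = −[u'(x) v(x)]_0^2 + ∫_0^2 u'(x) v'(x) dx.
Thus ∫_0^2 u'(x) v'(x) dx = ∫_0^2 f(x) v(x) dx + [u'(x) v(x)]_0^2.
Choose V so that boundary terms are either known or forced to vanish.
Mixed BC: u(0) = 0 (Dirichlet) and u'(2) = -2 (Neumann). Define V = {v ∈ H^1(0, 2) : v(0) = 0}. Then [u' v]_0^2 = u'(2)·v(2) − u'(0)·0 = − 2·v(2).
Weak formulation: find u (satisfying any essential BC) such that ∫_0^2 u'(x) v'(x) dx = ∫_0^2 f v dx − 2·v(2) for all v ∈ V (Dirichlet at 0 absorbed into V; Neumann datum at x = 2 contributes the boundary term).
Substituting f(x) = 4*sin(5*π*x/2), the right-hand side is ∫_0^2 (4*sin(5*π*x/2)) v dx − 2·v(2).


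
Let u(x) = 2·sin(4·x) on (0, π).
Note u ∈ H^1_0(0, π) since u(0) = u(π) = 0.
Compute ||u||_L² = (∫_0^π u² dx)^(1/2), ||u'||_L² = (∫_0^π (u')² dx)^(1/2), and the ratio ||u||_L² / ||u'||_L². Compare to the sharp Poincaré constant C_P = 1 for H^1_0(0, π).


||u||_L² / ||u'||_L² = 1/4 < C_P = 1.

u(x) = 2·sin(4·x), so u'(x) = 8*cos(4*x).
Writing u(x) = A·sin(kπx/L) with A = 2 and k = 4, use ∫_0^L sin²(kπx/L) dx = L/2 and ∫_0^L cos²(kπx/L) dx = L/2.
u² = 4·sin²(4·x) and (u')² = 64·cos²(4·x), and each of sin², cos² integrates to L/2 = π/2 over (0, π).
∫_0^π u² dx = 2*π, so ||u||_L² = sqrt(2)*sqrt(π).
∫_0^π (u')² dx = 32*π, so ||u'||_L² = 4*sqrt(2)*sqrt(π).
Ratio ||u||_L² / ||u'||_L² = 1/4.
Sharp Poincaré constant on H^1_0(0, π) is C_P = L/π = 1, achieved by sin(x).
This is the k = 4 harmonic; the ratio L/(kπ) is strictly less than C_P = L/π, consistent with the sharp inequality ||u||_L² ≤ C_P ||u'||_L².


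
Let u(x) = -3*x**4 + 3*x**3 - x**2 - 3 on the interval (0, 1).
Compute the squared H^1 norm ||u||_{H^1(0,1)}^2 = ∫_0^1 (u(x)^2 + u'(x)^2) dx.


||u||_{H^1}^2 = 5417/420

The H^1 norm (squared) on an interval (0, L) is
  ||u||_{H^1}^2 = ∫_0^L u(x)^2 dx + ∫_0^L u'(x)^2 dx.
Compute u'(x) = -12*x**3 + 9*x**2 - 2*x.
Then u(x)^2 = 9*x**8 - 18*x**7 + 15*x**6 - 6*x**5 + 19*x**4 - 18*x**3 + 6*x**2 + 9 and u'(x)^2 = 144*x**6 - 216*x**5 + 129*x**4 - 36*x**3 + 4*x**2.
Integrate each monomial from 0 to 1 using ∫_0^1 c·x^n dx = c·1^(n+1)/(n+1):
  ∫_0^1 u(x)^2 dx = ∫_0^1 (9*x^8 - 18*x^7 + 15*x^6 - 6*x^5 + 19*x^4 - 18*x^3 + 6*x^2 + 9) dx. Term by term:
    ∫_0^1 9*x^8 dx = 1;  ∫_0^1 -18*x^7 dx = -9/4;  ∫_0^1 15*x^6 dx = 15/7;
    ∫_0^1 -6*x^5 dx = -1;  ∫_0^1 19*x^4 dx = 19/5;  ∫_0^1 -18*x^3 dx = -9/2;
    ∫_0^1 6*x^2 dx = 2;  ∫_0^1 9 dx = 9.
  Sum: 1 − 9/4 + 15/7 − 1 + 19/5 − 9/2 + 2 + 9 = 1427/140.
  ∫_0^1 u'(x)^2 dx = ∫_0^1 (144*x^6 - 216*x^5 + 129*x^4 - 36*x^3 + 4*x^2) dx. Term by term:
    ∫_0^1 144*x^6 dx = 144/7;  ∫_0^1 -216*x^5 dx = -36;  ∫_0^1 129*x^4 dx = 129/5;
    ∫_0^1 -36*x^3 dx = -9;  ∫_0^1 4*x^2 dx = 4/3.
  Sum: 144/7 − 36 + 129/5 − 9 + 4/3 = 284/105.
Adding: ||u||_{H^1}^2 = 1427/140 + 284/105 = 5417/420.


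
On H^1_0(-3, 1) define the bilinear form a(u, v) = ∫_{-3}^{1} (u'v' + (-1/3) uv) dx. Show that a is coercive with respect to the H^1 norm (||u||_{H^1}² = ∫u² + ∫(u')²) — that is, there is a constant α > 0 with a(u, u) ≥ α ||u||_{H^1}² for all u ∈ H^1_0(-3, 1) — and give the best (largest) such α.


α = (-16/3 + π^2)/(π^2 + 16)

Coercivity of a(·,·) on H^1_0(-3, 1) means a(u, u) ≥ α ||u||_{H^1}² for every u ∈ H^1_0.
The interval has length L = 4, and Poincaré/coercivity depend only on L. Here a(u, u) = ∫(u')² + (-1/3)·∫u².
Here c = -1/3 < 0 with |c| < (π/L)² = π^2/16, so coercivity still holds. The condition a(u,u) ≥ α||u||_{H^1}² reads (1−α)∫(u')² ≥ (α−c)∫u². Any admissible α is ≤ 1 (rapidly oscillating u have ∫u²/∫(u')² → 0), and α = 1 would force 0 ≥ (1−c)∫u², impossible since c < 1; so 1−α > 0. By the sharp Poincaré inequality on H^1_0 of an interval of length L, ∫(u')² ≥ (π/L)²∫u² with equality for the first sine mode sin(π(x−x₀)/L) (x₀ the left endpoint), so the inequality holds for all u iff (1−α)(π/L)² ≥ α − c, i.e. α ≤ ((π/L)² + c)/((π/L)² + 1) = (1 + c(L/π)²)/(1 + (L/π)²). (Direct route, valid since c ≤ 0: Poincaré gives c∫u² ≥ c(L/π)²∫(u')², so a(u,u) ≥ (1 + c(L/π)²)∫(u')², while ||u||_{H^1}² ≤ (1 + (L/π)²)∫(u')²; dividing yields the same α.) With (π/L)² = π^2/16 and c = -1/3, the largest admissible constant is α = ((π/L)² + c)/((π/L)² + 1).
Simplifying, α = (-16/3 + π^2)/(π^2 + 16).


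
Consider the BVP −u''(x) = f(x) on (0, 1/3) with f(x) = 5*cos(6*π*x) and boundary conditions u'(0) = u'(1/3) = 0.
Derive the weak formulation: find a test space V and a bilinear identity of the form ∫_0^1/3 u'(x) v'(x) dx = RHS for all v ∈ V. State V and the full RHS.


V = H^1(0, 1/3) (no boundary constraint on v; u is determined up to an additive constant); weak form: ∫_0^1/3 u'v' dx = ∫_0^1/3 (5*cos(6*π*x)) v dx for all v ∈ V.

Multiply both sides by a test function v and integrate from 0 to 1/3:
  ∫_0^1/3 −u''(x) v(x) dx = ∫_0^1/3 f(x) v(x) dx.
Integrate the LHS by parts once:
  ∫_0^1/3 −u'' v dx = −[u'(x) v(x)]_0^1/3 + ∫_0^1/3 u'(x) v'(x) dx.
Thus ∫_0^1/3 u'(x) v'(x) dx = ∫_0^1/3 f(x) v(x) dx + [u'(x) v(x)]_0^1/3.
Choose V so that boundary terms are either known or forced to vanish.
u has homogeneous Neumann: u'(0) = u'(1/3) = 0. So [u' v]_0^1/3 = 0·v(1/3) − 0·v(0) = 0 for any v; take V = H^1(0, 1/3).
Weak formulation: find u (satisfying any essential BC) such that ∫_0^1/3 u'(x) v'(x) dx = ∫_0^1/3 f v dx for all v ∈ V (homogeneous Neumann, so boundary terms vanish).
Substituting f(x) = 5*cos(6*π*x), the right-hand side is ∫_0^1/3 (5*cos(6*π*x)) v dx.
Compatibility check (pure Neumann): taking v ≡ 1 ∈ V gives 0 = ∫_0^1/3 f dx + (0) − (0), i.e. ∫_0^1/3 f dx must equal u'(0) − u'(1/3) = 0. Indeed ∫_0^1/3 (5*cos(6*π*x)) dx = 0, so the data are compatible. The solution is then unique only up to an additive constant (fix it e.g. by requiring ∫_0^1/3 u dx = 0).


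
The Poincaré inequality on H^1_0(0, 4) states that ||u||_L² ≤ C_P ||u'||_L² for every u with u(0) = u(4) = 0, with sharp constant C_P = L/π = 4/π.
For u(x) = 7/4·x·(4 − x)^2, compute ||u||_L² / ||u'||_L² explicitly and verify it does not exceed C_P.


||u||_L² / ||u'||_L² = 2*sqrt(14)/7 < C_P = 4/π.

u(x) = 7/4·x·(4 − x)^2, so u'(x) = 7*(x/4 - 1)*(3*x - 4).
u(x) = 7/4·x·(4 − x)^2 vanishes at x = 0 and x = 4, so u ∈ H^1_0(0, 4). Differentiate via the product rule and integrate the resulting polynomials term by term.
  ∫_0^4 u² dx = ∫_0^4 (49*x^6/16 - 49*x^5 + 294*x^4 - 784*x^3 + 784*x^2) dx. Term by term:
    ∫_0^4 49*x^6/16 dx = 7168;  ∫_0^4 -49*x^5 dx = -100352/3;  ∫_0^4 294*x^4 dx = 301056/5;
    ∫_0^4 -784*x^3 dx = -50176;  ∫_0^4 784*x^2 dx = 50176/3.
  Sum: 7168 − 100352/3 + 301056/5 − 50176 + 50176/3 = 7168/15.
  ∫_0^4 (u')² dx = ∫_0^4 (441*x^4/16 - 294*x^3 + 1078*x^2 - 1568*x + 784) dx. Term by term:
    ∫_0^4 441*x^4/16 dx = 28224/5;  ∫_0^4 -294*x^3 dx = -18816;  ∫_0^4 1078*x^2 dx = 68992/3;
    ∫_0^4 -1568*x dx = -12544;  ∫_0^4 784 dx = 3136.
  Sum: 28224/5 − 18816 + 68992/3 − 12544 + 3136 = 6272/15.
∫_0^4 u² dx = 7168/15, so ||u||_L² = 32*sqrt(105)/15.
∫_0^4 (u')² dx = 6272/15, so ||u'||_L² = 56*sqrt(30)/15.
Ratio ||u||_L² / ||u'||_L² = 2*sqrt(14)/7.
Sharp Poincaré constant on H^1_0(0, 4) is C_P = L/π = 4/π, achieved by sin(π/4·x).
A polynomial bump cannot attain the sharp Poincaré constant (only the first sine eigenfunction does), so the ratio is strictly less than C_P, consistent with ||u||_L² ≤ C_P ||u'||_L².


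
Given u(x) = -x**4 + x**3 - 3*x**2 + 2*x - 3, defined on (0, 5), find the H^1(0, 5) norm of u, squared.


||u||_{H^1}^2 = 82304855/252

The H^1 norm (squared) on an interval (0, L) is
  ||u||_{H^1}^2 = ∫_0^L u(x)^2 dx + ∫_0^L u'(x)^2 dx.
Compute u'(x) = -4*x**3 + 3*x**2 - 6*x + 2.
Then u(x)^2 = x**8 - 2*x**7 + 7*x**6 - 10*x**5 + 19*x**4 - 18*x**3 + 22*x**2 - 12*x + 9 and u'(x)^2 = 16*x**6 - 24*x**5 + 57*x**4 - 52*x**3 + 48*x**2 - 24*x + 4.
Integrate each monomial from 0 to 5 using ∫_0^5 c·x^n dx = c·5^(n+1)/(n+1):
  ∫_0^5 u(x)^2 dx = ∫_0^5 (x^8 - 2*x^7 + 7*x^6 - 10*x^5 + 19*x^4 - 18*x^3 + 22*x^2 - 12*x + 9) dx. Term by term:
    ∫_0^5 x^8 dx = 1953125/9;  ∫_0^5 -2*x^7 dx = -390625/4;  ∫_0^5 7*x^6 dx = 78125;
    ∫_0^5 -10*x^5 dx = -78125/3;  ∫_0^5 19*x^4 dx = 11875;  ∫_0^5 -18*x^3 dx = -5625/2;
    ∫_0^5 22*x^2 dx = 2750/3;  ∫_0^5 -12*x dx = -150;  ∫_0^5 9 dx = 45.
  Sum: 1953125/9 − 390625/4 + 78125 − 78125/3 + 11875 − 5625/2 + 2750/3 − 150 + 45 = 6527345/36.
  ∫_0^5 u'(x)^2 dx = ∫_0^5 (16*x^6 - 24*x^5 + 57*x^4 - 52*x^3 + 48*x^2 - 24*x + 4) dx. Term by term:
    ∫_0^5 16*x^6 dx = 1250000/7;  ∫_0^5 -24*x^5 dx = -62500;  ∫_0^5 57*x^4 dx = 35625;
    ∫_0^5 -52*x^3 dx = -8125;  ∫_0^5 48*x^2 dx = 2000;  ∫_0^5 -24*x dx = -300;
    ∫_0^5 4 dx = 20.
  Sum: 1250000/7 − 62500 + 35625 − 8125 + 2000 − 300 + 20 = 1017040/7.
Adding: ||u||_{H^1}^2 = 6527345/36 + 1017040/7 = 82304855/252.


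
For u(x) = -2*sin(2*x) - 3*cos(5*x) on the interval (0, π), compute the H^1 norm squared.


||u||_{H^1(0,π)}^2 = -416/7 + 127*π

u'(x) = 15*sin(5*x) - 4*cos(2*x).
Expand u² and (u')² and integrate term by term on (0, π), using: for integers n ≥ 1, ∫_0^π sin²(nx) dx = ∫_0^π cos²(nx) dx = π/2; for n ≠ n', ∫_0^π sin(nx)sin(n'x) dx = ∫_0^π cos(nx)cos(n'x) dx = 0; and by product-to-sum, ∫_0^π sin(nx)cos(n'x) dx = ½∫_0^π [sin((n+n')x) + sin((n−n')x)] dx, which is 0 when n+n' is even and 2n/(n²−n'²) when n+n' is odd (it need not vanish on (0, π)).
  u² squared terms: (-3)²·∫cos(5x)² dx = 9·π/2 = 9*π/2;  (-2)²·∫sin(2x)² dx = 4·π/2 = 2*π.
  u² cross terms: 2·(-3)·(-2)·∫cos(5x)·sin(2x) dx = 12·(-4/21) = -16/7.
  So ∫_0^π u² dx = 9*π/2 + 2*π − 16/7 = -16/7 + 13*π/2.
  (u')² squared terms: (-4)²·∫cos(2x)² dx = 16·π/2 = 8*π;  (15)²·∫sin(5x)² dx = 225·π/2 = 225*π/2.
  (u')² cross terms: 2·(-4)·(15)·∫cos(2x)·sin(5x) dx = -120·(10/21) = -400/7.
  So ∫_0^π (u')² dx = 8*π + 225*π/2 − 400/7 = -400/7 + 241*π/2.
||u||_{H^1}^2 = (-16/7 + 13*π/2) + (-400/7 + 241*π/2) = -416/7 + 127*π.


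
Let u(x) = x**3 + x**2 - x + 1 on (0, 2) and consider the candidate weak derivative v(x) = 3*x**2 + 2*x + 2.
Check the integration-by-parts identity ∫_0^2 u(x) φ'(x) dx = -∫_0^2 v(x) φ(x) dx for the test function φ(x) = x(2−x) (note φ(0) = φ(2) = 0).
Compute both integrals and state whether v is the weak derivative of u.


LHS = -92/15, RHS = -152/15. No, v is not the weak derivative of u.

u(x) = x**3 + x**2 - x + 1, classical derivative u'(x) = 3*x**2 + 2*x - 1.
φ(x) = x(2−x), so φ'(x) = 2 - 2*x.
Note φ(0) = φ(2) = 0, so the boundary term u·φ vanishes.
LHS = ∫_0^2 u(x) φ'(x) dx = ∫_0^2 (-2*x^4 + 4*x^2 - 4*x + 2) dx. Term by term:
  ∫_0^2 -2*x^4 dx = -64/5;  ∫_0^2 4*x^2 dx = 32/3;  ∫_0^2 -4*x dx = -8;
  ∫_0^2 2 dx = 4.
Sum: -64/5 + 32/3 − 8 + 4 = -92/15.
So LHS = -92/15.
∫_0^2 v(x) φ(x) dx = ∫_0^2 (-3*x^4 + 4*x^3 + 2*x^2 + 4*x) dx. Term by term:
  ∫_0^2 -3*x^4 dx = -96/5;  ∫_0^2 4*x^3 dx = 16;  ∫_0^2 2*x^2 dx = 16/3;
  ∫_0^2 4*x dx = 8.
Sum: -96/5 + 16 + 16/3 + 8 = 152/15.
So RHS = -∫_0^2 v(x) φ(x) dx = -152/15.
LHS − RHS = 4 ≠ 0, so the identity fails.
(For a valid weak derivative the identity must hold for EVERY test function, in particular this one. The failure shows v is NOT the weak derivative of u.)
Correct weak derivative would be u'(x) = 3*x**2 + 2*x - 1.


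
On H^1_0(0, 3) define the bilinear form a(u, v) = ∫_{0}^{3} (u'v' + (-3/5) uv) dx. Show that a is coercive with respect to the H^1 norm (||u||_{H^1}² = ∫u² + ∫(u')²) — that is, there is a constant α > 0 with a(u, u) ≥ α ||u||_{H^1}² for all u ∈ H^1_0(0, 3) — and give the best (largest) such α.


α = (-27/5 + π^2)/(9 + π^2)

Coercivity of a(·,·) on H^1_0(0, 3) means a(u, u) ≥ α ||u||_{H^1}² for every u ∈ H^1_0.
The interval has length L = 3, and Poincaré/coercivity depend only on L. Here a(u, u) = ∫(u')² + (-3/5)·∫u².
Here c = -3/5 < 0 with |c| < (π/L)² = π^2/9, so coercivity still holds. The condition a(u,u) ≥ α||u||_{H^1}² reads (1−α)∫(u')² ≥ (α−c)∫u². Any admissible α is ≤ 1 (rapidly oscillating u have ∫u²/∫(u')² → 0), and α = 1 would force 0 ≥ (1−c)∫u², impossible since c < 1; so 1−α > 0. By the sharp Poincaré inequality on H^1_0 of an interval of length L, ∫(u')² ≥ (π/L)²∫u² with equality for the first sine mode sin(π(x−x₀)/L) (x₀ the left endpoint), so the inequality holds for all u iff (1−α)(π/L)² ≥ α − c, i.e. α ≤ ((π/L)² + c)/((π/L)² + 1) = (1 + c(L/π)²)/(1 + (L/π)²). (Direct route, valid since c ≤ 0: Poincaré gives c∫u² ≥ c(L/π)²∫(u')², so a(u,u) ≥ (1 + c(L/π)²)∫(u')², while ||u||_{H^1}² ≤ (1 + (L/π)²)∫(u')²; dividing yields the same α.) With (π/L)² = π^2/9 and c = -3/5, the largest admissible constant is α = ((π/L)² + c)/((π/L)² + 1).
Simplifying, α = (-27/5 + π^2)/(9 + π^2).


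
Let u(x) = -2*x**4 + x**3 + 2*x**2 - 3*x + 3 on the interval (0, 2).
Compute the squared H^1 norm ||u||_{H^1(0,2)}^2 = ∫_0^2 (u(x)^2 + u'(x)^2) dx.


||u||_{H^1}^2 = 197056/315

The H^1 norm (squared) on an interval (0, L) is
  ||u||_{H^1}^2 = ∫_0^L u(x)^2 dx + ∫_0^L u'(x)^2 dx.
Compute u'(x) = -8*x**3 + 3*x**2 + 4*x - 3.
Then u(x)^2 = 4*x**8 - 4*x**7 - 7*x**6 + 16*x**5 - 14*x**4 - 6*x**3 + 21*x**2 - 18*x + 9 and u'(x)^2 = 64*x**6 - 48*x**5 - 55*x**4 + 72*x**3 - 2*x**2 - 24*x + 9.
Integrate each monomial from 0 to 2 using ∫_0^2 c·x^n dx = c·2^(n+1)/(n+1):
  ∫_0^2 u(x)^2 dx = ∫_0^2 (4*x^8 - 4*x^7 - 7*x^6 + 16*x^5 - 14*x^4 - 6*x^3 + 21*x^2 - 18*x + 9) dx. Term by term:
    ∫_0^2 4*x^8 dx = 2048/9;  ∫_0^2 -4*x^7 dx = -128;  ∫_0^2 -7*x^6 dx = -128;
    ∫_0^2 16*x^5 dx = 512/3;  ∫_0^2 -14*x^4 dx = -448/5;  ∫_0^2 -6*x^3 dx = -24;
    ∫_0^2 21*x^2 dx = 56;  ∫_0^2 -18*x dx = -36;  ∫_0^2 9 dx = 18.
  Sum: 2048/9 − 128 − 128 + 512/3 − 448/5 − 24 + 56 − 36 + 18 = 2998/45.
  ∫_0^2 u'(x)^2 dx = ∫_0^2 (64*x^6 - 48*x^5 - 55*x^4 + 72*x^3 - 2*x^2 - 24*x + 9) dx. Term by term:
    ∫_0^2 64*x^6 dx = 8192/7;  ∫_0^2 -48*x^5 dx = -512;  ∫_0^2 -55*x^4 dx = -352;
    ∫_0^2 72*x^3 dx = 288;  ∫_0^2 -2*x^2 dx = -16/3;  ∫_0^2 -24*x dx = -48;
    ∫_0^2 9 dx = 18.
  Sum: 8192/7 − 512 − 352 + 288 − 16/3 − 48 + 18 = 11738/21.
Adding: ||u||_{H^1}^2 = 2998/45 + 11738/21 = 197056/315.


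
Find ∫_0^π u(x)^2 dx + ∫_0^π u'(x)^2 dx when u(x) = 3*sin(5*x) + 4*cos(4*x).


||u||_{H^1(0,π)}^2 = 1360/3 + 253*π

u'(x) = -16*sin(4*x) + 15*cos(5*x).
Expand u² and (u')² and integrate term by term on (0, π), using: for integers n ≥ 1, ∫_0^π sin²(nx) dx = ∫_0^π cos²(nx) dx = π/2; for n ≠ n', ∫_0^π sin(nx)sin(n'x) dx = ∫_0^π cos(nx)cos(n'x) dx = 0; and by product-to-sum, ∫_0^π sin(nx)cos(n'x) dx = ½∫_0^π [sin((n+n')x) + sin((n−n')x)] dx, which is 0 when n+n' is even and 2n/(n²−n'²) when n+n' is odd (it need not vanish on (0, π)).
  u² squared terms: (3)²·∫sin(5x)² dx = 9·π/2 = 9*π/2;  (4)²·∫cos(4x)² dx = 16·π/2 = 8*π.
  u² cross terms: 2·(3)·(4)·∫sin(5x)·cos(4x) dx = 24·(10/9) = 80/3.
  So ∫_0^π u² dx = 9*π/2 + 8*π + 80/3 = 80/3 + 25*π/2.
  (u')² squared terms: (-16)²·∫sin(4x)² dx = 256·π/2 = 128*π;  (15)²·∫cos(5x)² dx = 225·π/2 = 225*π/2.
  (u')² cross terms: 2·(-16)·(15)·∫sin(4x)·cos(5x) dx = -480·(-8/9) = 1280/3.
  So ∫_0^π (u')² dx = 128*π + 225*π/2 + 1280/3 = 1280/3 + 481*π/2.
||u||_{H^1}^2 = (80/3 + 25*π/2) + (1280/3 + 481*π/2) = 1360/3 + 253*π.
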